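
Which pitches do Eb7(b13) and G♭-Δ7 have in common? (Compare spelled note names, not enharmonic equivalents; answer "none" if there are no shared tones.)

D♭

Eb7(b13): E♭ G B♭ D♭ C♭
G♭-Δ7: G♭ B𝄫 D♭ F
Common to both → D♭.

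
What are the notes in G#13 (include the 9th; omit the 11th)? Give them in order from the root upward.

G#, B#, D#, F#, A#, E#

Root G#, quality dominant thirteenth:
- root: G#
- major 3rd: B#
- perfect 5th: D#
- minor 7th: F#
- major 9th: A#
- major 13th: E#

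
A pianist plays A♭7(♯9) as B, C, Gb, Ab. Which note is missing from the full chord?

Eb

A♭7(♯9) = Ab, C, Eb, Gb, B. The voicing lacks the 5th (perfect 5th), Eb.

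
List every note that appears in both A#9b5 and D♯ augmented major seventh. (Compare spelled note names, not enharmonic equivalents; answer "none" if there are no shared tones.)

A#9b5 = A♯, C𝄪, E, G♯, B♯.
D♯ augmented major seventh = D♯, F𝄪, A𝄪, C𝄪.
Shared: C𝄪.

C𝄪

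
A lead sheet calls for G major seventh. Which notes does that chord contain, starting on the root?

G  B  D  F#

Root G, quality major seventh:
G — root
B — major 3rd
D — perfect 5th
F# — major 7th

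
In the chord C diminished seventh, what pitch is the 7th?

B-double-flat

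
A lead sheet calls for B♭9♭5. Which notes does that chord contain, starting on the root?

Bb, D, Fb, Ab, C

B♭9♭5 is a dominant ninth flat five built on Bb.
- root: Bb
- major 3rd: D
- diminished 5th: Fb
- minor 7th: Ab
- major 9th: C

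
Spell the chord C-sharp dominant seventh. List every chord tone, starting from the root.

Root C-sharp, quality dominant seventh:
C-sharp — root
E-sharp — major 3rd
G-sharp — perfect 5th
B — minor 7th

C-sharp, E-sharp, G-sharp, B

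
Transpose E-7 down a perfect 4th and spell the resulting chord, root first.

B – D – F# – A

E down a perfect 4th → B. New chord: B minor seventh.
Root: B
Minor 3rd (3rd): D
Perfect 5th (5th): F#
Minor 7th (7th): A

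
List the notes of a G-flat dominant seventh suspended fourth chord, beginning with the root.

G-flat dominant seventh suspended fourth is a dominant seventh suspended fourth built on G-flat.
G-flat — root
C-flat — perfect 4th
D-flat — perfect 5th
F-flat — minor 7th

G-flat, C-flat, D-flat, F-flat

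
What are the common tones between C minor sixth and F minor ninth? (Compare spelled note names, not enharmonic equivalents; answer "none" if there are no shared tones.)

C minor sixth = C, Eb, G, A.
F minor ninth = F, Ab, C, Eb, G.
Shared: C, Eb, G.

C Eb G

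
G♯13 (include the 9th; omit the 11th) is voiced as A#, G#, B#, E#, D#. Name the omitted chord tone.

The full G♯13 chord is G#, B#, D#, F#, A#, E#.
Comparing with the voicing, the minor 7th (7th) — F# — is absent.

F#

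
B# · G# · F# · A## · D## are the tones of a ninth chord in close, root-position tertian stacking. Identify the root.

Arranged so that each adjacent pair is a third by letter name: G# – B# – D## – F# – A##.
The bottom of that stack, G#, is the root (this is G# dominant seventh sharp nine sharp five).

G#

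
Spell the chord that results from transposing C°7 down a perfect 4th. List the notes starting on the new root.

G B♭ D♭ F♭

A perfect 4th down from C is G, so the new chord is G diminished seventh.
- root: G
- minor 3rd: B♭
- diminished 5th: D♭
- diminished 7th: F♭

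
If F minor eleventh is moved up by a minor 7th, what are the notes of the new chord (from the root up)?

Transposed root: F → E-flat (minor 7th up). So we spell E-flat minor eleventh:
root → E-flat
3rd (minor 3rd) → G-flat
5th (perfect 5th) → B-flat
7th (minor 7th) → D-flat
9th (major 9th) → F
11th (perfect 11th) → A-flat

E-flat G-flat B-flat D-flat F A-flat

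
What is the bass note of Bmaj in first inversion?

D♯

Bmaj = B–D♯–F♯. First inversion → third in the bass = D♯.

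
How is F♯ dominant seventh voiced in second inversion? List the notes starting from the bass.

C-sharp  E  F-sharp  A-sharp

F♯ dominant seventh = F-sharp–A-sharp–C-sharp–E; second inversion → fifth (C-sharp) lowest.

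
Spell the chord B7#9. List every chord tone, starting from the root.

B, D#, F#, A, C##

Root B, quality dominant seventh sharp nine:
- root: B
- major 3rd: D#
- perfect 5th: F#
- minor 7th: A
- augmented 9th: C##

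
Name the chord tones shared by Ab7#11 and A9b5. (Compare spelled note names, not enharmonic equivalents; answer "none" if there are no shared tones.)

Ab7#11: Ab C Eb Gb D
A9b5: A C# Eb G B
Common to both → Eb.

Eb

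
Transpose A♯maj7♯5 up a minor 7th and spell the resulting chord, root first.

G♯, B♯, D𝄪, F𝄪

Transposed root: A♯ → G♯ (minor 7th up). So we spell G♯ augmented major seventh:
- root: G♯
- major 3rd: B♯
- augmented 5th: D𝄪
- major 7th: F𝄪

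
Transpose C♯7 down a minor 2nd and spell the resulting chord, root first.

Transposed root: C# → B# (minor 2nd down). So we spell B# dominant seventh:
Root: B#
Major 3rd (3rd): D##
Perfect 5th (5th): F##
Minor 7th (7th): A#

B#  D##  F##  A#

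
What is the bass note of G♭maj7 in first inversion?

G♭maj7 in root position is G♭–B♭–D♭–F.
First inversion places the third in the bass, which is B♭.

B♭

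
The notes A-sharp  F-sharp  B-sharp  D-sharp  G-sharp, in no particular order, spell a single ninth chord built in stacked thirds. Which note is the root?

G-sharp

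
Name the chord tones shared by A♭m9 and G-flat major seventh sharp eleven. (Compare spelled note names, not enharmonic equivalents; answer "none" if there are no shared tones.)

A♭m9 = Ab, Cb, Eb, Gb, Bb.
G-flat major seventh sharp eleven = Gb, Bb, Db, F, C.
Shared: Gb, Bb.

Gb  Bb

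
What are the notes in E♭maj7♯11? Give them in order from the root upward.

Eb, G, Bb, D, A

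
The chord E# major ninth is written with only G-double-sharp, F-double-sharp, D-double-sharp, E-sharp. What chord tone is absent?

The full E# major ninth chord is E-sharp, G-double-sharp, B-sharp, D-double-sharp, F-double-sharp.
Comparing with the voicing, the perfect 5th (5th) — B-sharp — is absent.

B-sharp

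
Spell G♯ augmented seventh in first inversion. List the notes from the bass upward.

B-sharp, D-double-sharp, F-sharp, G-sharp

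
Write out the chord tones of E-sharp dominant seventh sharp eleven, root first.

E-sharp, G-double-sharp, B-sharp, D-sharp, A-double-sharp

E-sharp dominant seventh sharp eleven is a dominant seventh sharp eleven built on E-sharp.
- root: E-sharp
- major 3rd: G-double-sharp
- perfect 5th: B-sharp
- minor 7th: D-sharp
- augmented 11th: A-double-sharp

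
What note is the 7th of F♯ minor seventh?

E

Root of F♯ minor seventh = F#. The 7th is a minor 7th: F# up a minor 7th → E.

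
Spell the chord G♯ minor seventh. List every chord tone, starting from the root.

G♯ minor seventh: minor seventh on G-sharp.
Root: G-sharp
Minor 3rd (3rd): B
Perfect 5th (5th): D-sharp
Minor 7th (7th): F-sharp

G-sharp, B, D-sharp, F-sharp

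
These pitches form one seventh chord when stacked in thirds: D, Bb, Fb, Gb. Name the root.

Gb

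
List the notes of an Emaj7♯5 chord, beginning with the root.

E, G#, B#, D#

Emaj7♯5: augmented major seventh on E.
- root: E
- major 3rd: G#
- augmented 5th: B#
- major 7th: D#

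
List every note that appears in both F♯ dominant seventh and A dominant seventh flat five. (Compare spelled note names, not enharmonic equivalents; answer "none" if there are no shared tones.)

F♯ dominant seventh: F-sharp A-sharp C-sharp E
A dominant seventh flat five: A C-sharp E-flat G
Common to both → C-sharp.

C-sharp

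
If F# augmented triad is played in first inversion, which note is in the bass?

A-sharp

F# augmented triad = F-sharp–A-sharp–C-double-sharp. First inversion → third in the bass = A-sharp.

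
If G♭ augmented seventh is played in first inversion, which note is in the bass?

B-flat

G♭ augmented seventh = G-flat–B-flat–D–F-flat. First inversion → third in the bass = B-flat.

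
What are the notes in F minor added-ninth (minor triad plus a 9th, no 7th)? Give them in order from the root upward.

F  A-flat  C  G

F minor added-ninth: minor added-ninth on F.
- root: F
- minor 3rd: A-flat
- perfect 5th: C
- major 9th: G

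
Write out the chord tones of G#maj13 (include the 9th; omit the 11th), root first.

G#  B#  D#  F##  A#  E#

G#maj13 is a major thirteenth built on G#.
root → G#
3rd (major 3rd) → B#
5th (perfect 5th) → D#
7th (major 7th) → F##
9th (major 9th) → A#
13th (major 13th) → E#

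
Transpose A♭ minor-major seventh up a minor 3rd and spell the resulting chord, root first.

Transposed root: A-flat → C-flat (minor 3rd up). So we spell C-flat minor-major seventh:
root → C-flat
3rd (minor 3rd) → E-double-flat
5th (perfect 5th) → G-flat
7th (major 7th) → B-flat

C-flat, E-double-flat, G-flat, B-flat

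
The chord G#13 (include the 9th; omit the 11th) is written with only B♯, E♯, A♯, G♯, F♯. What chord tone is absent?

G#13 = G♯, B♯, D♯, F♯, A♯, E♯. The voicing lacks the 5th (perfect 5th), D♯.

D♯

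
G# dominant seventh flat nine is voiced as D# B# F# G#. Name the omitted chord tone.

A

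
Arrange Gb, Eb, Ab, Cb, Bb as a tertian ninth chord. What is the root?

Arranged so that each adjacent pair is a third by letter name: Ab – Cb – Eb – Gb – Bb.
The bottom of that stack, Ab, is the root (this is Ab minor ninth).

Ab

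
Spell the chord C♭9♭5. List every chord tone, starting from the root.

C♭9♭5: dominant ninth flat five on Cb.
Root: Cb
Major 3rd (3rd): Eb
Diminished 5th (5th): Gbb
Minor 7th (7th): Bbb
Major 9th (9th): Db

Cb Eb Gbb Bbb Db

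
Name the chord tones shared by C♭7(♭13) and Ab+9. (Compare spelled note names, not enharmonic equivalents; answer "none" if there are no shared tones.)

C♭7(♭13) = Cb, Eb, Gb, Bbb, Abb.
Ab+9 = Ab, C, E, Gb, Bb.
Shared: Gb.

Gb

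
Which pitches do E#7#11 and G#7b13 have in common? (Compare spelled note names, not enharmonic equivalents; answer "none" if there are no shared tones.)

B# D#

E#7#11: E# G## B# D# A##
G#7b13: G# B# D# F# E
Common to both → B#, D#.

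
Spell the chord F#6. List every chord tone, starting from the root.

F# A# C# D#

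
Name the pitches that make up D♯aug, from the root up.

D♯aug: augmented triad on D#.
Root: D#
Major 3rd (3rd): F##
Augmented 5th (5th): A##

D#  F##  A##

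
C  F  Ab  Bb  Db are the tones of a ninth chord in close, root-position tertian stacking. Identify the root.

Arranged so that each adjacent pair is a third by letter name: Bb – Db – F – Ab – C.
The bottom of that stack, Bb, is the root (this is Bb minor ninth).

Bb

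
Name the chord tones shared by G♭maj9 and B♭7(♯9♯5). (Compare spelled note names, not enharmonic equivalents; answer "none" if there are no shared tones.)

G♭maj9: Gb Bb Db F Ab
B♭7(♯9♯5): Bb D F# Ab C#
Common to both → Bb, Ab.

Bb, Ab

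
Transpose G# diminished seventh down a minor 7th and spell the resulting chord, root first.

A-sharp  C-sharp  E  G

Transposed root: G-sharp → A-sharp (minor 7th down). So we spell A-sharp diminished seventh:
root → A-sharp
3rd (minor 3rd) → C-sharp
5th (diminished 5th) → E
7th (diminished 7th) → G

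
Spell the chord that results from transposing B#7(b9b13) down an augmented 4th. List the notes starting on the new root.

F#, A#, C#, E, G, D

Transposed root: B# → F# (augmented 4th down). So we spell F# dominant seventh flat nine flat thirteen:
root → F#
3rd (major 3rd) → A#
5th (perfect 5th) → C#
7th (minor 7th) → E
9th (minor 9th) → G
13th (minor 13th) → D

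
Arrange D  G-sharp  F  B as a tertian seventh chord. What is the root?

G-sharp

Stacking in thirds gives G-sharp – B – D – F, so G-sharp is the root — G-sharp diminished seventh.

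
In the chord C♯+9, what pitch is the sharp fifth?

G##

Root of C♯+9 = C#. The 5th is an augmented 5th: C# up an augmented 5th → G##.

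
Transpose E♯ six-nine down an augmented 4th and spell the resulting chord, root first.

E-sharp down an augmented 4th → B. New chord: B six-nine.
B — root
D-sharp — major 3rd
F-sharp — perfect 5th
G-sharp — major 6th
C-sharp — major 9th

B, D-sharp, F-sharp, G-sharp, C-sharp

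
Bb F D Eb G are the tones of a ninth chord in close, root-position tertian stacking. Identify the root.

Eb

Stacking in thirds gives Eb – G – Bb – D – F, so Eb is the root — Eb major ninth.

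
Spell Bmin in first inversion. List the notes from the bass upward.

D  F#  B

In root position, Bmin is B–D–F#.
First inversion puts the third (D) in the bass.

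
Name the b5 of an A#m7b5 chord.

E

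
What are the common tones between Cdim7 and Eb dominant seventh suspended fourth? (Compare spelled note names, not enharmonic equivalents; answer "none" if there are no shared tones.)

Cdim7: C Eb Gb Bbb
Eb dominant seventh suspended fourth: Eb Ab Bb Db
Common to both → Eb.

Eb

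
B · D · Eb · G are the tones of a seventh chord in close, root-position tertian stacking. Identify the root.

Eb

Stacking in thirds gives Eb – G – B – D, so Eb is the root — Eb augmented major seventh.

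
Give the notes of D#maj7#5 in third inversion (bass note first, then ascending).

C##, D#, F##, A##

In root position, D#maj7#5 is D#–F##–A##–C##.
Third inversion puts the seventh (C##) in the bass.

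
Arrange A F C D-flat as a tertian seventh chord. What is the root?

Arranged so that each adjacent pair is a third by letter name: D-flat – F – A – C.
The bottom of that stack, D-flat, is the root (this is D-flat augmented major seventh).

D-flat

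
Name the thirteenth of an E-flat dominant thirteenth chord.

C

Root of E-flat dominant thirteenth = Eb. The 13th is a major 13th: Eb up a major 13th → C.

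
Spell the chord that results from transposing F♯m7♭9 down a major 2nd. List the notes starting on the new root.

F# down a major 2nd → E. New chord: E minor seventh flat nine.
- root: E
- minor 3rd: G
- perfect 5th: B
- minor 7th: D
- minor 9th: F

E – G – B – D – F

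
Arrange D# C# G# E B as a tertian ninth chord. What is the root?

C#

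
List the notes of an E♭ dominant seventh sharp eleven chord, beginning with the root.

E♭ dominant seventh sharp eleven: dominant seventh sharp eleven on E-flat.
Root: E-flat
Major 3rd (3rd): G
Perfect 5th (5th): B-flat
Minor 7th (7th): D-flat
Augmented 11th (11th): A

E-flat, G, B-flat, D-flat, A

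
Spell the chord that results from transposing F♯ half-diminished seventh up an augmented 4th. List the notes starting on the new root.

F-sharp up an augmented 4th → B-sharp. New chord: B-sharp half-diminished seventh.
- root: B-sharp
- minor 3rd: D-sharp
- diminished 5th: F-sharp
- minor 7th: A-sharp

B-sharp, D-sharp, F-sharp, A-sharp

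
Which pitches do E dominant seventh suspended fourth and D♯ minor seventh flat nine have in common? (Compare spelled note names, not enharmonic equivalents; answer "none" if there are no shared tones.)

E dominant seventh suspended fourth: E A B D
D♯ minor seventh flat nine: D-sharp F-sharp A-sharp C-sharp E
Common to both → E.

E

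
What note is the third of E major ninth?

G-sharp

E major ninth is built on E; its 3rd is a major 3rd above the root.
A third above E uses the letter G, and the major 3rd above E is G-sharp.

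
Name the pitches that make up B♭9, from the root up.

Root Bb, quality dominant ninth:
- root: Bb
- major 3rd: D
- perfect 5th: F
- minor 7th: Ab
- major 9th: C

Bb  D  F  Ab  C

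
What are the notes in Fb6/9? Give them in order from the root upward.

Fb, Ab, Cb, Db, Gb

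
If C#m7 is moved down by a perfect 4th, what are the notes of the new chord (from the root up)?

G♯, B, D♯, F♯

A perfect 4th down from C♯ is G♯, so the new chord is G♯ minor seventh.
root → G♯
3rd (minor 3rd) → B
5th (perfect 5th) → D♯
7th (minor 7th) → F♯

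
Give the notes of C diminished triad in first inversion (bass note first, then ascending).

E-flat, G-flat, C

In root position, C diminished triad is C–E-flat–G-flat.
First inversion puts the third (E-flat) in the bass.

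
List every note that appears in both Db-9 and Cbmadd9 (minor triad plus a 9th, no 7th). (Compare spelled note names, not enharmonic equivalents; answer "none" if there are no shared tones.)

Db-9 = Db, Fb, Ab, Cb, Eb.
Cbmadd9 = Cb, Ebb, Gb, Db.
Shared: Db, Cb.

Db  Cb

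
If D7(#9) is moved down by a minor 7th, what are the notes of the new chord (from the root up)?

E, G#, B, D, F##

D down a minor 7th → E. New chord: E dominant seventh sharp nine.
root → E
3rd (major 3rd) → G#
5th (perfect 5th) → B
7th (minor 7th) → D
9th (augmented 9th) → F##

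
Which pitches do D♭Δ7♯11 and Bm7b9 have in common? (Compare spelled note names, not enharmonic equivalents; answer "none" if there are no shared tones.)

D♭Δ7♯11: Db F Ab C G
Bm7b9: B D F# A C
Common to both → C.

C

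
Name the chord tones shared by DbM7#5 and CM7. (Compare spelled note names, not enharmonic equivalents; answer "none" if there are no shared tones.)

DbM7#5: Db F A C
CM7: C E G B
Common to both → C.

C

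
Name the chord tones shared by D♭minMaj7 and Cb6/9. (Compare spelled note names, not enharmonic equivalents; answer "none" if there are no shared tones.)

Db, Ab

D♭minMaj7 = Db, Fb, Ab, C.
Cb6/9 = Cb, Eb, Gb, Ab, Db.
Shared: Db, Ab.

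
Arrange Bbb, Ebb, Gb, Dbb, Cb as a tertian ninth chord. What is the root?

Stacking in thirds gives Cb – Ebb – Gb – Bbb – Dbb, so Cb is the root — Cb minor seventh flat nine.

Cb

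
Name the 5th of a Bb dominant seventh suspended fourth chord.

F

Root of Bb dominant seventh suspended fourth = B-flat. The 5th is a perfect 5th: B-flat up a perfect 5th → F.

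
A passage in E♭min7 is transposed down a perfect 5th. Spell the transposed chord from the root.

Transposed root: Eb → Ab (perfect 5th down). So we spell Ab minor seventh:
Root: Ab
Minor 3rd (3rd): Cb
Perfect 5th (5th): Eb
Minor 7th (7th): Gb

Ab  Cb  Eb  Gb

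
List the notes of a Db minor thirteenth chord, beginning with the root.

Db, Fb, Ab, Cb, Eb, Gb, Bb

Db minor thirteenth is a minor thirteenth built on Db.
- root: Db
- minor 3rd: Fb
- perfect 5th: Ab
- minor 7th: Cb
- major 9th: Eb
- perfect 11th: Gb
- major 13th: Bb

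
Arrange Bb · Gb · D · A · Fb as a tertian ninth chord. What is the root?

Arranged so that each adjacent pair is a third by letter name: Gb – Bb – D – Fb – A.
The bottom of that stack, Gb, is the root (this is Gb dominant seventh sharp nine sharp five).

Gb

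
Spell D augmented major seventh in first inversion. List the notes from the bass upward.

F#  A#  C#  D

D augmented major seventh = D–F#–A#–C#; first inversion → third (F#) lowest.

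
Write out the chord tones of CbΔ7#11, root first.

Root Cb, quality major seventh sharp eleven:
Cb — root
Eb — major 3rd
Gb — perfect 5th
Bb — major 7th
F — augmented 11th

Cb  Eb  Gb  Bb  F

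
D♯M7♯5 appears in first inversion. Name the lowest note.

D♯M7♯5 = D#–F##–A##–C##. First inversion → third in the bass = F##.

F##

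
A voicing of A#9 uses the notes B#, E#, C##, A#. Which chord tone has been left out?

The full A#9 chord is A#, C##, E#, G#, B#.
Comparing with the voicing, the minor 7th (7th) — G# — is absent.

G#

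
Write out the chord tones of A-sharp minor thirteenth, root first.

Root A#, quality minor thirteenth:
- root: A#
- minor 3rd: C#
- perfect 5th: E#
- minor 7th: G#
- major 9th: B#
- perfect 11th: D#
- major 13th: F##

A#, C#, E#, G#, B#, D#, F##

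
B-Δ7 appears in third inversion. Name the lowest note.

A#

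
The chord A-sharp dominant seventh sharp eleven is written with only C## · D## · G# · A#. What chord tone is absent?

The full A-sharp dominant seventh sharp eleven chord is A#, C##, E#, G#, D##.
Comparing with the voicing, the perfect 5th (5th) — E# — is absent.

E#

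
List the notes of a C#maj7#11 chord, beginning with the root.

C♯, E♯, G♯, B♯, F𝄪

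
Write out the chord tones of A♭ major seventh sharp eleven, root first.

Root Ab, quality major seventh sharp eleven:
root → Ab
3rd (major 3rd) → C
5th (perfect 5th) → Eb
7th (major 7th) → G
11th (augmented 11th) → D

Ab C Eb G D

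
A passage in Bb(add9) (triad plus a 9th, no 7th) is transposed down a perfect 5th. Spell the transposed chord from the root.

Eb, G, Bb, F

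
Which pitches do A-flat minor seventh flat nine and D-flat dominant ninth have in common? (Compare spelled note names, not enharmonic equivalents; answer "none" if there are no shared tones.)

A-flat minor seventh flat nine: A-flat C-flat E-flat G-flat B-double-flat
D-flat dominant ninth: D-flat F A-flat C-flat E-flat
Common to both → A-flat, C-flat, E-flat.

A-flat – C-flat – E-flat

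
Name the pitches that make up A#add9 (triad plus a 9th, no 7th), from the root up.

A#add9 is an added-ninth built on A#.
A# — root
C## — major 3rd
E# — perfect 5th
B# — major 9th

A#, C##, E#, B#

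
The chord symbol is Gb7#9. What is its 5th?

Db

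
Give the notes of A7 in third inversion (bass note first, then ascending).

G  A  C#  E

In root position, A7 is A–C#–E–G.
Third inversion puts the seventh (G) in the bass.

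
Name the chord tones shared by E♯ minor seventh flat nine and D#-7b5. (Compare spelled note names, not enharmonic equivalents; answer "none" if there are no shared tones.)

E♯ minor seventh flat nine: E# G# B# D# F#
D#-7b5: D# F# A C#
Common to both → D#, F#.

D#, F#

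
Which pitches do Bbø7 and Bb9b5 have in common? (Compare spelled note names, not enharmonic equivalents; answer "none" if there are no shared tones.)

Bb  Fb  Ab

Bbø7: Bb Db Fb Ab
Bb9b5: Bb D Fb Ab C
Common to both → Bb, Fb, Ab.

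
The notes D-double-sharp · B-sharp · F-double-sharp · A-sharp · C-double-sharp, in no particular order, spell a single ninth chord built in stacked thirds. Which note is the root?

B-sharp

Stacking in thirds gives B-sharp – D-double-sharp – F-double-sharp – A-sharp – C-double-sharp, so B-sharp is the root — B-sharp dominant ninth.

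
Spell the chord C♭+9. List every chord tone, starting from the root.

Cb Eb G Bbb Db

C♭+9: dominant ninth sharp five on Cb.
root → Cb
3rd (major 3rd) → Eb
5th (augmented 5th) → G
7th (minor 7th) → Bbb
9th (major 9th) → Db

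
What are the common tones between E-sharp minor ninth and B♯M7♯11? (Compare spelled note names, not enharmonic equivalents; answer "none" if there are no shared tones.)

E-sharp minor ninth = E♯, G♯, B♯, D♯, F𝄪.
B♯M7♯11 = B♯, D𝄪, F𝄪, A𝄪, E𝄪.
Shared: B♯, F𝄪.

B♯ – F𝄪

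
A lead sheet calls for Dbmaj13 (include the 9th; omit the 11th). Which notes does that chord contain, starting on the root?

Db  F  Ab  C  Eb  Bb

Root Db, quality major thirteenth:
Db — root
F — major 3rd
Ab — perfect 5th
C — major 7th
Eb — major 9th
Bb — major 13th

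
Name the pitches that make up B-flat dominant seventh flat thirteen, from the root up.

B-flat dominant seventh flat thirteen: dominant seventh flat thirteen on B♭.
B♭ — root
D — major 3rd
F — perfect 5th
A♭ — minor 7th
G♭ — minor 13th

B♭, D, F, A♭, G♭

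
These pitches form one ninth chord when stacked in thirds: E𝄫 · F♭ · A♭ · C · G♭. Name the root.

Stacking in thirds gives F♭ – A♭ – C – E𝄫 – G♭, so F♭ is the root — F♭ dominant ninth sharp five.

F♭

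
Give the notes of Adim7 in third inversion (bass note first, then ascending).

Adim7 = A–C–Eb–Gb; third inversion → seventh (Gb) lowest.

Gb  A  C  Eb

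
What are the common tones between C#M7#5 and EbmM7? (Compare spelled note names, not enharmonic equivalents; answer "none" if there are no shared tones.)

C#M7#5: C# E# G## B#
EbmM7: Eb Gb Bb D
Common to both → none.

none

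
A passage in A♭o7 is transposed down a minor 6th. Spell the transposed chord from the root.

C  Eb  Gb  Bbb

Ab down a minor 6th → C. New chord: C diminished seventh.
C — root
Eb — minor 3rd
Gb — diminished 5th
Bbb — diminished 7th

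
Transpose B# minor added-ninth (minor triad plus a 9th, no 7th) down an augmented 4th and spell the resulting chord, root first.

B-sharp down an augmented 4th → F-sharp. New chord: F-sharp minor added-ninth.
Root: F-sharp
Minor 3rd (3rd): A
Perfect 5th (5th): C-sharp
Major 9th (9th): G-sharp

F-sharp, A, C-sharp, G-sharp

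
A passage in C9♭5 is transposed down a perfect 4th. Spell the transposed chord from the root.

G  B  D♭  F  A

A perfect 4th down from C is G, so the new chord is G dominant ninth flat five.
Root: G
Major 3rd (3rd): B
Diminished 5th (5th): D♭
Minor 7th (7th): F
Major 9th (9th): A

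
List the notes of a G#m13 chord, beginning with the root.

G#, B, D#, F#, A#, C#, E#

Root G#, quality minor thirteenth:
G# — root
B — minor 3rd
D# — perfect 5th
F# — minor 7th
A# — major 9th
C# — perfect 11th
E# — major 13th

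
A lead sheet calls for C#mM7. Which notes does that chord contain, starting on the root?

C#mM7 is a minor-major seventh built on C#.
C# — root
E — minor 3rd
G# — perfect 5th
B# — major 7th

C#  E  G#  B#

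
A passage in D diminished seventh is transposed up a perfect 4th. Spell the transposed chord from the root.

G – Bb – Db – Fb

A perfect 4th up from D is G, so the new chord is G diminished seventh.
G — root
Bb — minor 3rd
Db — diminished 5th
Fb — diminished 7th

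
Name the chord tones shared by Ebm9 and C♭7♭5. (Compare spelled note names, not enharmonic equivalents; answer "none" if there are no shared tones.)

E♭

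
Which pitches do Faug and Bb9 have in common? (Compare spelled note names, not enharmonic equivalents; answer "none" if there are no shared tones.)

Faug: F A C#
Bb9: Bb D F Ab C
Common to both → F.

F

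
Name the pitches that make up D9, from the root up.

D, F#, A, C, E

D9: dominant ninth on D.
root → D
3rd (major 3rd) → F#
5th (perfect 5th) → A
7th (minor 7th) → C
9th (major 9th) → E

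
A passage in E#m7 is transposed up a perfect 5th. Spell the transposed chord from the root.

A perfect 5th up from E# is B#, so the new chord is B# minor seventh.
root → B#
3rd (minor 3rd) → D#
5th (perfect 5th) → F##
7th (minor 7th) → A#

B#  D#  F##  A#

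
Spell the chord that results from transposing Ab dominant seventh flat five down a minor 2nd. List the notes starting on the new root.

A minor 2nd down from A-flat is G, so the new chord is G dominant seventh flat five.
root → G
3rd (major 3rd) → B
5th (diminished 5th) → D-flat
7th (minor 7th) → F

G B D-flat F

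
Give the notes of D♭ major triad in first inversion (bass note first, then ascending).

In root position, D♭ major triad is D-flat–F–A-flat.
First inversion puts the third (F) in the bass.

F, A-flat, D-flat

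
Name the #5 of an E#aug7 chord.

B##

Root of E#aug7 = E#. The 5th is an augmented 5th: E# up an augmented 5th → B##.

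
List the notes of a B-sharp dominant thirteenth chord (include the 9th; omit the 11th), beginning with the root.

B-sharp dominant thirteenth: dominant thirteenth on B-sharp.
Root: B-sharp
Major 3rd (3rd): D-double-sharp
Perfect 5th (5th): F-double-sharp
Minor 7th (7th): A-sharp
Major 9th (9th): C-double-sharp
Major 13th (13th): G-double-sharp

B-sharp, D-double-sharp, F-double-sharp, A-sharp, C-double-sharp, G-double-sharp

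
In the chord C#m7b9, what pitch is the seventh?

C#m7b9 is built on C#; its 7th is a minor 7th above the root.
A seventh above C uses the letter B, and the minor 7th above C# is B.

B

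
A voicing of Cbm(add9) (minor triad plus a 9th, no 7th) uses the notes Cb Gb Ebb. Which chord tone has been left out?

Cbm(add9) = Cb, Ebb, Gb, Db. The voicing lacks the 9th (major 9th), Db.

Db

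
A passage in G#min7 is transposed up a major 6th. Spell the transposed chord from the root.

G♯ up a major 6th → E♯. New chord: E♯ minor seventh.
E♯ — root
G♯ — minor 3rd
B♯ — perfect 5th
D♯ — minor 7th

E♯, G♯, B♯, D♯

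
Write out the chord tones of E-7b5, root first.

E-7b5: half-diminished seventh on E.
E — root
G — minor 3rd
B♭ — diminished 5th
D — minor 7th

E – G – B♭ – D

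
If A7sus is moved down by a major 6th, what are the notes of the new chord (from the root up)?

C – F – G – Bb

A major 6th down from A is C, so the new chord is C dominant seventh suspended fourth.
C — root
F — perfect 4th
G — perfect 5th
Bb — minor 7th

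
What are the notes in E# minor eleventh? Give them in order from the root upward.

Root E#, quality minor eleventh:
root → E#
3rd (minor 3rd) → G#
5th (perfect 5th) → B#
7th (minor 7th) → D#
9th (major 9th) → F##
11th (perfect 11th) → A#

E#, G#, B#, D#, F##, A#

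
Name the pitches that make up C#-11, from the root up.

C# – E – G# – B – D# – F#

C#-11 is a minor eleventh built on C#.
Root: C#
Minor 3rd (3rd): E
Perfect 5th (5th): G#
Minor 7th (7th): B
Major 9th (9th): D#
Perfect 11th (11th): F#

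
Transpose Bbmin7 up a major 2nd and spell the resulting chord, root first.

C Eb G Bb

Bb up a major 2nd → C. New chord: C minor seventh.
- root: C
- minor 3rd: Eb
- perfect 5th: G
- minor 7th: Bb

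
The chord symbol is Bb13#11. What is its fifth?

Root of Bb13#11 = Bb. The 5th is a perfect 5th: Bb up a perfect 5th → F.

F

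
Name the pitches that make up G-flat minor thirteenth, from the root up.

Gb Bbb Db Fb Ab Cb Eb

G-flat minor thirteenth is a minor thirteenth built on Gb.
Gb — root
Bbb — minor 3rd
Db — perfect 5th
Fb — minor 7th
Ab — major 9th
Cb — perfect 11th
Eb — major 13th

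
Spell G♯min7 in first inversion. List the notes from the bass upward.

G♯min7 = G#–B–D#–F#; first inversion → third (B) lowest.

B D# F# G#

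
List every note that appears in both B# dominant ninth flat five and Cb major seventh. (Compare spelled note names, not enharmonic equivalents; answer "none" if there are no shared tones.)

B# dominant ninth flat five = B-sharp, D-double-sharp, F-sharp, A-sharp, C-double-sharp.
Cb major seventh = C-flat, E-flat, G-flat, B-flat.
Shared: none.

none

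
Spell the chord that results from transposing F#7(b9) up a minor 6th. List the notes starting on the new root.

D – F# – A – C – Eb

F# up a minor 6th → D. New chord: D dominant seventh flat nine.
- root: D
- major 3rd: F#
- perfect 5th: A
- minor 7th: C
- minor 9th: Eb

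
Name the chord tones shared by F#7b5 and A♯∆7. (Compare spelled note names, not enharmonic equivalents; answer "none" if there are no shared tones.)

F#7b5 = F♯, A♯, C, E.
A♯∆7 = A♯, C𝄪, E♯, G𝄪.
Shared: A♯.

A♯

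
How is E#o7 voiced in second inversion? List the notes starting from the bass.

E#o7 = E♯–G♯–B–D; second inversion → fifth (B) lowest.

B  D  E♯  G♯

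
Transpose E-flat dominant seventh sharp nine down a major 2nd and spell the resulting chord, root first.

Eb down a major 2nd → Db. New chord: Db dominant seventh sharp nine.
- root: Db
- major 3rd: F
- perfect 5th: Ab
- minor 7th: Cb
- augmented 9th: E

Db  F  Ab  Cb  E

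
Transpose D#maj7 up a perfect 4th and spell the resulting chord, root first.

G# B# D# F##

Transposed root: D# → G# (perfect 4th up). So we spell G# major seventh:
Root: G#
Major 3rd (3rd): B#
Perfect 5th (5th): D#
Major 7th (7th): F##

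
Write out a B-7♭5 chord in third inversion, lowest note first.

B-7♭5 = B–D–F–A; third inversion → seventh (A) lowest.

A – B – D – F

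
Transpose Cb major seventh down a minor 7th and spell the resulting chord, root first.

D♭ – F – A♭ – C

A minor 7th down from C♭ is D♭, so the new chord is D♭ major seventh.
root → D♭
3rd (major 3rd) → F
5th (perfect 5th) → A♭
7th (major 7th) → C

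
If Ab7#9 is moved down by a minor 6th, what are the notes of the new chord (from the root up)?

C – E – G – Bb – D#

Transposed root: Ab → C (minor 6th down). So we spell C dominant seventh sharp nine:
- root: C
- major 3rd: E
- perfect 5th: G
- minor 7th: Bb
- augmented 9th: D#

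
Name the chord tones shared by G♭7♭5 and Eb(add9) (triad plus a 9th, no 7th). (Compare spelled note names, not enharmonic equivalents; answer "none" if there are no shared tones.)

G♭7♭5: Gb Bb Dbb Fb
Eb(add9): Eb G Bb F
Common to both → Bb.

Bb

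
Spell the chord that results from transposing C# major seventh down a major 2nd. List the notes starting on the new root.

Transposed root: C-sharp → B (major 2nd down). So we spell B major seventh:
- root: B
- major 3rd: D-sharp
- perfect 5th: F-sharp
- major 7th: A-sharp

B  D-sharp  F-sharp  A-sharp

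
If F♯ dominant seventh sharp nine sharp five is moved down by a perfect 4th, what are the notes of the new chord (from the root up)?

C# E# G## B D##

A perfect 4th down from F# is C#, so the new chord is C# dominant seventh sharp nine sharp five.
C# — root
E# — major 3rd
G## — augmented 5th
B — minor 7th
D## — augmented 9th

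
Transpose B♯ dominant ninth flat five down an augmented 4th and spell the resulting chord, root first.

F-sharp  A-sharp  C  E  G-sharp

B-sharp down an augmented 4th → F-sharp. New chord: F-sharp dominant ninth flat five.
Root: F-sharp
Major 3rd (3rd): A-sharp
Diminished 5th (5th): C
Minor 7th (7th): E
Major 9th (9th): G-sharp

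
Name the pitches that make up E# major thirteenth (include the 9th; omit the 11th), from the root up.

E♯ – G𝄪 – B♯ – D𝄪 – F𝄪 – C𝄪

E# major thirteenth is a major thirteenth built on E♯.
Root: E♯
Major 3rd (3rd): G𝄪
Perfect 5th (5th): B♯
Major 7th (7th): D𝄪
Major 9th (9th): F𝄪
Major 13th (13th): C𝄪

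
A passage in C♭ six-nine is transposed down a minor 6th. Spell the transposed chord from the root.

E♭, G, B♭, C, F

A minor 6th down from C♭ is E♭, so the new chord is E♭ six-nine.
- root: E♭
- major 3rd: G
- perfect 5th: B♭
- major 6th: C
- major 9th: F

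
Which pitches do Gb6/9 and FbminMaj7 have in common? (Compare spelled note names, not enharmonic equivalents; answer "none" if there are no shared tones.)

E♭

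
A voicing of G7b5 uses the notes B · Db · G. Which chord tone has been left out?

F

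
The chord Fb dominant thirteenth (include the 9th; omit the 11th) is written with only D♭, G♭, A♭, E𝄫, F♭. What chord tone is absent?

C♭

Fb dominant thirteenth = F♭, A♭, C♭, E𝄫, G♭, D♭. The voicing lacks the 5th (perfect 5th), C♭.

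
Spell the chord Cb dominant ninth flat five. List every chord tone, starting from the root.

Cb, Eb, Gbb, Bbb, Db

Cb dominant ninth flat five: dominant ninth flat five on Cb.
Root: Cb
Major 3rd (3rd): Eb
Diminished 5th (5th): Gbb
Minor 7th (7th): Bbb
Major 9th (9th): Db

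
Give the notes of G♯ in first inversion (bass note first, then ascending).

G♯ = G#–B#–D#; first inversion → third (B#) lowest.

B# D# G#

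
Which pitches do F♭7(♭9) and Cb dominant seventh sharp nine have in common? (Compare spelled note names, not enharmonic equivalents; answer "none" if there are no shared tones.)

F♭7(♭9) = Fb, Ab, Cb, Ebb, Gbb.
Cb dominant seventh sharp nine = Cb, Eb, Gb, Bbb, D.
Shared: Cb.

Cb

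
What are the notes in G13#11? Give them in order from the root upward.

G13#11: dominant thirteenth sharp eleven on G.
G — root
B — major 3rd
D — perfect 5th
F — minor 7th
A — major 9th
C# — augmented 11th
E — major 13th

G – B – D – F – A – C# – E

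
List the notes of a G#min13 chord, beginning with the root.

G#, B, D#, F#, A#, C#, E#

Root G#, quality minor thirteenth:
root → G#
3rd (minor 3rd) → B
5th (perfect 5th) → D#
7th (minor 7th) → F#
9th (major 9th) → A#
11th (perfect 11th) → C#
13th (major 13th) → E#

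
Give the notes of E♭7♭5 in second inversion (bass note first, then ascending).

E♭7♭5 = Eb–G–Bbb–Db; second inversion → fifth (Bbb) lowest.

Bbb Db Eb G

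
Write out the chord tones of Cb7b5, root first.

Cb7b5: dominant seventh flat five on Cb.
- root: Cb
- major 3rd: Eb
- diminished 5th: Gbb
- minor 7th: Bbb

Cb, Eb, Gbb, Bbb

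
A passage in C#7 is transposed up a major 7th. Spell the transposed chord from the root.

B♯ D𝄪 F𝄪 A♯

Transposed root: C♯ → B♯ (major 7th up). So we spell B♯ dominant seventh:
root → B♯
3rd (major 3rd) → D𝄪
5th (perfect 5th) → F𝄪
7th (minor 7th) → A♯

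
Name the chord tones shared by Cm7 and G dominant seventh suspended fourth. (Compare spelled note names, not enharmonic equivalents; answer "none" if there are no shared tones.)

C, G

Cm7: C Eb G Bb
G dominant seventh suspended fourth: G C D F
Common to both → C, G.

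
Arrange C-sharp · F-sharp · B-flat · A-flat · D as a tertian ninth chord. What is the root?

Arranged so that each adjacent pair is a third by letter name: B-flat – D – F-sharp – A-flat – C-sharp.
The bottom of that stack, B-flat, is the root (this is B-flat dominant seventh sharp nine sharp five).

B-flat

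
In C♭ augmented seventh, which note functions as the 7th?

B-double-flat

Root of C♭ augmented seventh = C-flat. The 7th is a minor 7th: C-flat up a minor 7th → B-double-flat.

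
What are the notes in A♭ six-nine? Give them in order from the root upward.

A♭ six-nine is a six-nine built on A-flat.
root → A-flat
3rd (major 3rd) → C
5th (perfect 5th) → E-flat
6th (major 6th) → F
9th (major 9th) → B-flat

A-flat, C, E-flat, F, B-flat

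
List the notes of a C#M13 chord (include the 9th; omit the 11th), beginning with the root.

C♯ E♯ G♯ B♯ D♯ A♯

Root C♯, quality major thirteenth:
C♯ — root
E♯ — major 3rd
G♯ — perfect 5th
B♯ — major 7th
D♯ — major 9th
A♯ — major 13th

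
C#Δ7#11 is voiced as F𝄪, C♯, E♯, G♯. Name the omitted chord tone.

B♯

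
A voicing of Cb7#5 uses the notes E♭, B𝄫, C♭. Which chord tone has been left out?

Cb7#5 = C♭, E♭, G, B𝄫. The voicing lacks the 5th (augmented 5th), G.

G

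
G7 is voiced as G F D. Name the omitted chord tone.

B

G7 = G, B, D, F. The voicing lacks the 3rd (major 3rd), B.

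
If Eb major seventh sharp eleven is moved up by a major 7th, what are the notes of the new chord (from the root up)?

D F-sharp A C-sharp G-sharp

A major 7th up from E-flat is D, so the new chord is D major seventh sharp eleven.
root → D
3rd (major 3rd) → F-sharp
5th (perfect 5th) → A
7th (major 7th) → C-sharp
11th (augmented 11th) → G-sharp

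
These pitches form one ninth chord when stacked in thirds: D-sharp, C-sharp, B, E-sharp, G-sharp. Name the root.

C-sharp

Arranged so that each adjacent pair is a third by letter name: C-sharp – E-sharp – G-sharp – B – D-sharp.
The bottom of that stack, C-sharp, is the root (this is C-sharp dominant ninth).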